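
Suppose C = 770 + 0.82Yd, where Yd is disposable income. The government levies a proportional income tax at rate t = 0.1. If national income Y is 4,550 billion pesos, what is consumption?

Yd = (1 − 0.1)(4550) = 0.9(4550) = 4095
C = 770 + 0.82(4095) = 770 + 3357.9 = 4127.9

C = 4127.9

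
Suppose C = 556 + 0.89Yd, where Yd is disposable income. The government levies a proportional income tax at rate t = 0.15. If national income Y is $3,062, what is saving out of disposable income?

Yd = (1 − 0.15)(3062) = 0.85(3062) = 2602.7
C = 556 + 0.89(2602.7) = 556 + 2316.403 = 2872.403
S = Yd − C = 2602.7 − 2872.403 = -269.703

S = -269.703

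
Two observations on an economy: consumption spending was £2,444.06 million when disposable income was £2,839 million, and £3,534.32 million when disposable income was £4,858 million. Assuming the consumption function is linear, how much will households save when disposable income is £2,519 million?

S = 247.74

MPC = (3534.32 − 2444.06)/(4858 − 2839) = 1090.26/2019 = 0.54
a = 2444.06 − 0.54(2839) = 2444.06 − 1533.06 = 911
C = 911 + 0.54(2519) = 2271.26
S = 2519 − 2271.26 = 247.74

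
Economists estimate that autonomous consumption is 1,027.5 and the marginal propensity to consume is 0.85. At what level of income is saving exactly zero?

At break-even, C = Y: 1027.5 + 0.85Y = Y
0.15Y = 1027.5, so Y = 1027.5/0.15 = 6850

Y = 6850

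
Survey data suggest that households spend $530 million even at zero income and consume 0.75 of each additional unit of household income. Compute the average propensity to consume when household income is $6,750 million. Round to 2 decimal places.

APC = 0.83

C = 530 + 0.75(6750) = 5592.5
APC = C/Y = 5592.5/6750 = 0.83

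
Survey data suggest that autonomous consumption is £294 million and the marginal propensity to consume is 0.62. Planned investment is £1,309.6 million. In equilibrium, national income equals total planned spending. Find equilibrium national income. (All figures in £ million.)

Y = C + I = 294 + 0.62Y + 1309.6
Y − 0.62Y = 1603.6
0.38Y = 1603.6, so Y = 1603.6/0.38 = 4220

Y = 4220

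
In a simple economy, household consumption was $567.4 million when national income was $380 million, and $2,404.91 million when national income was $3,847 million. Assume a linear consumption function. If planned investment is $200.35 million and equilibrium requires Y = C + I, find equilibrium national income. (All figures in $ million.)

Y = 1205

MPC = (2404.91 − 567.4)/(3847 − 380) = 1837.51/3467 = 0.53
a = 567.4 − 0.53(380) = 366
Equilibrium: Y = 366 + 0.53Y + 200.35
0.47Y = 566.35, so Y = 566.35/0.47 = 1205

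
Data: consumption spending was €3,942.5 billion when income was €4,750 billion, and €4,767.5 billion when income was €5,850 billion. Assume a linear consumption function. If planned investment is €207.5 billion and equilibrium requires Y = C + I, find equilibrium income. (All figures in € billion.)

MPC = (4767.5 − 3942.5)/(5850 − 4750) = 825/1100 = 0.75
a = 3942.5 − 0.75(4750) = 380
Equilibrium: Y = 380 + 0.75Y + 207.5
0.25Y = 587.5, so Y = 587.5/0.25 = 2350

Y = 2350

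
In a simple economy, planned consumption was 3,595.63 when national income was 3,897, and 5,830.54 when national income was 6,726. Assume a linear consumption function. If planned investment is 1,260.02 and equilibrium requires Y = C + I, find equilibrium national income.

MPC = (5830.54 − 3595.63)/(6726 − 3897) = 2234.91/2829 = 0.79
a = 3595.63 − 0.79(3897) = 517
Equilibrium: Y = 517 + 0.79Y + 1260.02
0.21Y = 1777.02, so Y = 1777.02/0.21 = 8462

Y = 8462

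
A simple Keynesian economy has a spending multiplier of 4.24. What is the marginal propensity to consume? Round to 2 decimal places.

k = 1/(1 − MPC), so 1 − MPC = 1/k = 1/4.24 = 0.2358
MPC = 1 − 0.2358 = 0.76

MPC = 0.76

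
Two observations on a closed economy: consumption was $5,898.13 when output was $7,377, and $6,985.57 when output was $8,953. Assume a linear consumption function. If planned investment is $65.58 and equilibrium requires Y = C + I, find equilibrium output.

Y = 2818

MPC = (6985.57 − 5898.13)/(8953 − 7377) = 1087.44/1576 = 0.69
a = 5898.13 − 0.69(7377) = 808
Equilibrium: Y = 808 + 0.69Y + 65.58
0.31Y = 873.58, so Y = 873.58/0.31 = 2818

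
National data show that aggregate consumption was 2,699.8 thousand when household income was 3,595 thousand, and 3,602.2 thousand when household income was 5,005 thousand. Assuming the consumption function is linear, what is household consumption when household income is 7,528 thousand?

MPC = (3602.2 − 2699.8)/(5005 − 3595) = 902.4/1410 = 0.64
a = 2699.8 − 0.64(3595) = 2699.8 − 2300.8 = 399
C = 399 + 0.64(7528) = 399 + 4817.92 = 5216.92

C = 5216.92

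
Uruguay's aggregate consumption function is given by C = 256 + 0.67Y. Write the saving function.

S = Y − C = Y − (256 + 0.67Y) = -256 + (1 − 0.67)Y

S = -256 + 0.33Y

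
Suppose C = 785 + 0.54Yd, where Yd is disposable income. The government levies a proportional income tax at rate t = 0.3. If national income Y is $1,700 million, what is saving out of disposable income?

Yd = (1 − 0.3)(1700) = 0.7(1700) = 1190
C = 785 + 0.54(1190) = 785 + 642.6 = 1427.6
S = Yd − C = 1190 − 1427.6 = -237.6

S = -237.6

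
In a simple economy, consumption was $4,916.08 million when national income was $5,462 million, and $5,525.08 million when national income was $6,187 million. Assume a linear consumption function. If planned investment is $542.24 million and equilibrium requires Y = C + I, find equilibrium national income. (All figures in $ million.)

MPC = (5525.08 − 4916.08)/(6187 − 5462) = 609/725 = 0.84
a = 4916.08 − 0.84(5462) = 328
Equilibrium: Y = 328 + 0.84Y + 542.24
0.16Y = 870.24, so Y = 870.24/0.16 = 5439

Y = 5439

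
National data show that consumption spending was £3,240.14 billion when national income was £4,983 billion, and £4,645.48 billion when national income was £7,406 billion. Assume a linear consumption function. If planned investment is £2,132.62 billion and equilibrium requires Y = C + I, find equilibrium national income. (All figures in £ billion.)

Y = 5911

MPC = (4645.48 − 3240.14)/(7406 − 4983) = 1405.34/2423 = 0.58
a = 3240.14 − 0.58(4983) = 350
Equilibrium: Y = 350 + 0.58Y + 2132.62
0.42Y = 2482.62, so Y = 2482.62/0.42 = 5911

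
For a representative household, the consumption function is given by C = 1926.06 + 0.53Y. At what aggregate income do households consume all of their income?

At break-even, C = Y: 1926.06 + 0.53Y = Y
0.47Y = 1926.06, so Y = 1926.06/0.47 = 4098

Y = 4098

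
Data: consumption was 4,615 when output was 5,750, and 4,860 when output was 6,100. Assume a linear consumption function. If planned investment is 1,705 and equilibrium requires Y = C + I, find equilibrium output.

Y = 7650

MPC = (4860 − 4615)/(6100 − 5750) = 245/350 = 0.7
a = 4615 − 0.7(5750) = 590
Equilibrium: Y = 590 + 0.7Y + 1705
0.3Y = 2295, so Y = 2295/0.3 = 7650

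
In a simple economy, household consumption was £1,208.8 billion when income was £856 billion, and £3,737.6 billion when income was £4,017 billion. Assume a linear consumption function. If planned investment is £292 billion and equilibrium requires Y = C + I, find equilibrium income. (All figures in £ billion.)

Y = 4080

MPC = (3737.6 − 1208.8)/(4017 − 856) = 2528.8/3161 = 0.8
a = 1208.8 − 0.8(856) = 524
Equilibrium: Y = 524 + 0.8Y + 292
0.2Y = 816, so Y = 816/0.2 = 4080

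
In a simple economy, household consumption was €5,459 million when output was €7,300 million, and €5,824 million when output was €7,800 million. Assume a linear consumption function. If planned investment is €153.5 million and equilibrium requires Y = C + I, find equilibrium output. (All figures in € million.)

MPC = (5824 − 5459)/(7800 − 7300) = 365/500 = 0.73
a = 5459 − 0.73(7300) = 130
Equilibrium: Y = 130 + 0.73Y + 153.5
0.27Y = 283.5, so Y = 283.5/0.27 = 1050

Y = 1050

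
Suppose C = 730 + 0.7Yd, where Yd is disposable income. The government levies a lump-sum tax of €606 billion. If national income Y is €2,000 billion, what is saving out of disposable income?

S = -311.8

Yd = Y − T = 2000 − 606 = 1394
C = 730 + 0.7(1394) = 730 + 975.8 = 1705.8
S = Yd − C = 1394 − 1705.8 = -311.8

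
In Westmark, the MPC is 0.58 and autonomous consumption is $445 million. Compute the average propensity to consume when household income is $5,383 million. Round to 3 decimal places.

C = 445 + 0.58(5383) = 3567.14
APC = C/Y = 3567.14/5383 = 0.663

APC = 0.663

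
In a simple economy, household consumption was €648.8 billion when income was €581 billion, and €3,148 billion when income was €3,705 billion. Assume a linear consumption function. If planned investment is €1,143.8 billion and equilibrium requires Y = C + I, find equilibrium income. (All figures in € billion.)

Y = 6639

MPC = (3148 − 648.8)/(3705 − 581) = 2499.2/3124 = 0.8
a = 648.8 − 0.8(581) = 184
Equilibrium: Y = 184 + 0.8Y + 1143.8
0.2Y = 1327.8, so Y = 1327.8/0.2 = 6639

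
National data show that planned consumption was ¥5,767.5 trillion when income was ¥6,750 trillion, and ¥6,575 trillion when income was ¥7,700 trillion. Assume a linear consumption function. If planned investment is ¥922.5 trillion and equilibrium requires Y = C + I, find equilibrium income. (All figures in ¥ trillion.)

MPC = (6575 − 5767.5)/(7700 − 6750) = 807.5/950 = 0.85
a = 5767.5 − 0.85(6750) = 30
Equilibrium: Y = 30 + 0.85Y + 922.5
0.15Y = 952.5, so Y = 952.5/0.15 = 6350

Y = 6350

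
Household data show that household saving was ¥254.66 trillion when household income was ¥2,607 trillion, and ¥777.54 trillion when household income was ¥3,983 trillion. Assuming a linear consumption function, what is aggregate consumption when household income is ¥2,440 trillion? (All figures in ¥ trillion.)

C = 2248.8

MPS = ΔS/ΔY = (777.54 − 254.66)/(3983 − 2607) = 522.88/1376 = 0.38
MPC = 1 − MPS = 0.62
Autonomous saving = 254.66 − 0.38(2607) = -736, so a = 736
C = 736 + 0.62(2440) = 736 + 1512.8 = 2248.8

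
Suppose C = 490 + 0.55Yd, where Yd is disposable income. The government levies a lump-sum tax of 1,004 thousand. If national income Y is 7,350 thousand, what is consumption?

C = 3980.3

Yd = Y − T = 7350 − 1004 = 6346
C = 490 + 0.55(6346) = 490 + 3490.3 = 3980.3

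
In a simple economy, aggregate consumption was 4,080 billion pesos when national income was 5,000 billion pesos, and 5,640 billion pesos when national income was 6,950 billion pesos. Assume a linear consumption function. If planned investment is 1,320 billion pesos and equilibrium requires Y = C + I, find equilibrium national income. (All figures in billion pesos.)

Y = 7000

MPC = (5640 − 4080)/(6950 − 5000) = 1560/1950 = 0.8
a = 4080 − 0.8(5000) = 80
Equilibrium: Y = 80 + 0.8Y + 1320
0.2Y = 1400, so Y = 1400/0.2 = 7000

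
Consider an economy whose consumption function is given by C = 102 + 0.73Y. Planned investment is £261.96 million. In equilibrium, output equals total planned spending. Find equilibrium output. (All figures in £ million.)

Y = 1348

Y = C + I = 102 + 0.73Y + 261.96
Y − 0.73Y = 363.96
0.27Y = 363.96, so Y = 363.96/0.27 = 1348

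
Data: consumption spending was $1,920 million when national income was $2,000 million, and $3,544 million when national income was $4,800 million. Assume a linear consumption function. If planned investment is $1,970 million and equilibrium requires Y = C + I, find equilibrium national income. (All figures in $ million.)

Y = 6500

MPC = (3544 − 1920)/(4800 − 2000) = 1624/2800 = 0.58
a = 1920 − 0.58(2000) = 760
Equilibrium: Y = 760 + 0.58Y + 1970
0.42Y = 2730, so Y = 2730/0.42 = 6500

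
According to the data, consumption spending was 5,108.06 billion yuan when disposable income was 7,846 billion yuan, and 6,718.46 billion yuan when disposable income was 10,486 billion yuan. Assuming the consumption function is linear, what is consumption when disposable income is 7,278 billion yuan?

MPC = (6718.46 − 5108.06)/(10486 − 7846) = 1610.4/2640 = 0.61
a = 5108.06 − 0.61(7846) = 5108.06 − 4786.06 = 322
C = 322 + 0.61(7278) = 322 + 4439.58 = 4761.58

C = 4761.58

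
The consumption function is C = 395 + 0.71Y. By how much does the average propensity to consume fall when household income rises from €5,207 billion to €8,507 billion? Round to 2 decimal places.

ΔAPC = 0.03

At Y = 5207: C = 395 + 0.71(5207) = 4091.97, APC = 4091.97/5207 = 0.786
At Y = 8507: C = 6434.97, APC = 6434.97/8507 = 0.756
Fall in APC = 0.786 − 0.756 = 0.03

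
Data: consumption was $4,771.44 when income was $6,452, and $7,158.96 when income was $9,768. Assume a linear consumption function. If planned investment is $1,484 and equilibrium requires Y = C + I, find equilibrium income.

Y = 5750

MPC = (7158.96 − 4771.44)/(9768 − 6452) = 2387.52/3316 = 0.72
a = 4771.44 − 0.72(6452) = 126
Equilibrium: Y = 126 + 0.72Y + 1484
0.28Y = 1610, so Y = 1610/0.28 = 5750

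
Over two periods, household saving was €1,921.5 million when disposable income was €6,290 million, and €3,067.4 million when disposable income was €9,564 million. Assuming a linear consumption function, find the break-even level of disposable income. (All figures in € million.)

MPS = ΔS/ΔY = (3067.4 − 1921.5)/(9564 − 6290) = 1145.9/3274 = 0.35
MPC = 1 − MPS = 0.65
From S(6290) = 1921.5: −a + 0.35(6290) = 1921.5, so a = 2201.5 − 1921.5 = 280
Break-even (S = 0): Y = a/MPS = 280/0.35 = 800

Y = 800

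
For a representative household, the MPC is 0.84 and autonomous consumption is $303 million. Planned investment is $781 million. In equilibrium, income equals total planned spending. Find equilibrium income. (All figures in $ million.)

Y = C + I = 303 + 0.84Y + 781
Y − 0.84Y = 1084
0.16Y = 1084, so Y = 1084/0.16 = 6775

Y = 6775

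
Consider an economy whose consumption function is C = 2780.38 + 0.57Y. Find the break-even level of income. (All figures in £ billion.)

Y = 6466

At break-even, C = Y: 2780.38 + 0.57Y = Y
0.43Y = 2780.38, so Y = 2780.38/0.43 = 6466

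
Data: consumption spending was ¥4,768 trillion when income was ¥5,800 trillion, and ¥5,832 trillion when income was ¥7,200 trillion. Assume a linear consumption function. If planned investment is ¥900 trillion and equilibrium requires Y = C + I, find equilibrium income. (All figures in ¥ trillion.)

Y = 5250

MPC = (5832 − 4768)/(7200 − 5800) = 1064/1400 = 0.76
a = 4768 − 0.76(5800) = 360
Equilibrium: Y = 360 + 0.76Y + 900
0.24Y = 1260, so Y = 1260/0.24 = 5250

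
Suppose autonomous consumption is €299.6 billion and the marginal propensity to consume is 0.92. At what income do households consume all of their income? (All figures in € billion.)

At break-even, C = Y: 299.6 + 0.92Y = Y
0.08Y = 299.6, so Y = 299.6/0.08 = 3745

Y = 3745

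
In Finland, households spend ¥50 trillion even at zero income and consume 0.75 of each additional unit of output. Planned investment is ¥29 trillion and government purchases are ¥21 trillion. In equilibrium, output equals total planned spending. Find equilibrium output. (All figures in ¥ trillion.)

Y = C + I + G = 50 + 0.75Y + 29 + 21
Y − 0.75Y = 100
0.25Y = 100, so Y = 100/0.25 = 400

Y = 400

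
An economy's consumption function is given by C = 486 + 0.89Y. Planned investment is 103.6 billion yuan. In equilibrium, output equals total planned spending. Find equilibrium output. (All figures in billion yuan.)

Y = 5360

Y = C + I = 486 + 0.89Y + 103.6
Y − 0.89Y = 589.6
0.11Y = 589.6, so Y = 589.6/0.11 = 5360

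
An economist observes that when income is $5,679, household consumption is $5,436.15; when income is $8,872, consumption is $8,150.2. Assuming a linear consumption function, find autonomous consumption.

MPC = ΔC/ΔY = (8150.2 − 5436.15)/(8872 − 5679) = 2714.05/3193 = 0.85
a = C − MPC·Y = 5436.15 − 0.85(5679) = 5436.15 − 4827.15 = 609

a = 609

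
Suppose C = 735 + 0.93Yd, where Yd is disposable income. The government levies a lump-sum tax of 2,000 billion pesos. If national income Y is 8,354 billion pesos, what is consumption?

Yd = Y − T = 8354 − 2000 = 6354
C = 735 + 0.93(6354) = 735 + 5909.22 = 6644.22

C = 6644.22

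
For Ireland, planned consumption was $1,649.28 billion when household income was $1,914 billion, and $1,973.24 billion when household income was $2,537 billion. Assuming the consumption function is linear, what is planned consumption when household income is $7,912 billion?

MPC = (1973.24 − 1649.28)/(2537 − 1914) = 323.96/623 = 0.52
a = 1649.28 − 0.52(1914) = 1649.28 − 995.28 = 654
C = 654 + 0.52(7912) = 654 + 4114.24 = 4768.24

C = 4768.24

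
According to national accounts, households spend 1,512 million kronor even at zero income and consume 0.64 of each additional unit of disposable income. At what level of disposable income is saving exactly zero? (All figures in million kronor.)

At break-even, C = Y: 1512 + 0.64Y = Y
0.36Y = 1512, so Y = 1512/0.36 = 4200

Y = 4200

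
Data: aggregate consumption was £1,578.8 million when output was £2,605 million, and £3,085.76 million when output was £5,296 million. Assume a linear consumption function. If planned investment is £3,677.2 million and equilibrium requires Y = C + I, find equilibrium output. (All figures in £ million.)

MPC = (3085.76 − 1578.8)/(5296 − 2605) = 1506.96/2691 = 0.56
a = 1578.8 − 0.56(2605) = 120
Equilibrium: Y = 120 + 0.56Y + 3677.2
0.44Y = 3797.2, so Y = 3797.2/0.44 = 8630

Y = 8630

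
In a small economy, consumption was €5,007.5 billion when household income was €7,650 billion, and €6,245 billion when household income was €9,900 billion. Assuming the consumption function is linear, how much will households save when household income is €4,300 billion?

S = 1135

MPC = (6245 − 5007.5)/(9900 − 7650) = 1237.5/2250 = 0.55
a = 5007.5 − 0.55(7650) = 5007.5 − 4207.5 = 800
C = 800 + 0.55(4300) = 3165
S = 4300 − 3165 = 1135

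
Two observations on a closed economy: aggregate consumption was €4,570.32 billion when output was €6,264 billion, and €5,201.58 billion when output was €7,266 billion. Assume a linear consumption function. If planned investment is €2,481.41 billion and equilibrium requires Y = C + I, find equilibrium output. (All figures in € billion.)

MPC = (5201.58 − 4570.32)/(7266 − 6264) = 631.26/1002 = 0.63
a = 4570.32 − 0.63(6264) = 624
Equilibrium: Y = 624 + 0.63Y + 2481.41
0.37Y = 3105.41, so Y = 3105.41/0.37 = 8393

Y = 8393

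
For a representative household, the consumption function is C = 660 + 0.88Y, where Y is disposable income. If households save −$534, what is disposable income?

S = Y − C = -660 + 0.12Y
-660 + 0.12Y = -534, so 0.12Y = 126 and Y = 1050

Y = 1050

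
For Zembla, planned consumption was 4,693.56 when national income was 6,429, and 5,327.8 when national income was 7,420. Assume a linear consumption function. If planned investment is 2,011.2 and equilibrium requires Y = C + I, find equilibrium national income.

MPC = (5327.8 − 4693.56)/(7420 − 6429) = 634.24/991 = 0.64
a = 4693.56 − 0.64(6429) = 579
Equilibrium: Y = 579 + 0.64Y + 2011.2
0.36Y = 2590.2, so Y = 2590.2/0.36 = 7195

Y = 7195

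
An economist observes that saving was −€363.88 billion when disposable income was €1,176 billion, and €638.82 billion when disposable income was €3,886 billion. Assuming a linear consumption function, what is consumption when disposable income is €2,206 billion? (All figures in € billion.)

MPS = ΔS/ΔY = (638.82 − (-363.88))/(3886 − 1176) = 1002.7/2710 = 0.37
MPC = 1 − MPS = 0.63
Autonomous saving = -363.88 − 0.37(1176) = -799, so a = 799
C = 799 + 0.63(2206) = 799 + 1389.78 = 2188.78

C = 2188.78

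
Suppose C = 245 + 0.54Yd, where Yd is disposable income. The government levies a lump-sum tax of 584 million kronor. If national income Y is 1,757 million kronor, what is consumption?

C = 878.42

Yd = Y − T = 1757 − 584 = 1173
C = 245 + 0.54(1173) = 245 + 633.42 = 878.42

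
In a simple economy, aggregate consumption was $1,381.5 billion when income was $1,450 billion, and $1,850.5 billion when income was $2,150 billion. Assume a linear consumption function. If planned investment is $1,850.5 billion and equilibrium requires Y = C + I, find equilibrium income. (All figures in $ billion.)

MPC = (1850.5 − 1381.5)/(2150 − 1450) = 469/700 = 0.67
a = 1381.5 − 0.67(1450) = 410
Equilibrium: Y = 410 + 0.67Y + 1850.5
0.33Y = 2260.5, so Y = 2260.5/0.33 = 6850

Y = 6850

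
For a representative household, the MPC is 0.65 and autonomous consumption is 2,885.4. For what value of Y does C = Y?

At break-even, C = Y: 2885.4 + 0.65Y = Y
0.35Y = 2885.4, so Y = 2885.4/0.35 = 8244

Y = 8244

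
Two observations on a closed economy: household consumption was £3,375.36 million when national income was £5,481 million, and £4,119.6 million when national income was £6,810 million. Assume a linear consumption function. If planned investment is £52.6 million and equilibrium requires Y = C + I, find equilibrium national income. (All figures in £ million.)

MPC = (4119.6 − 3375.36)/(6810 − 5481) = 744.24/1329 = 0.56
a = 3375.36 − 0.56(5481) = 306
Equilibrium: Y = 306 + 0.56Y + 52.6
0.44Y = 358.6, so Y = 358.6/0.44 = 815

Y = 815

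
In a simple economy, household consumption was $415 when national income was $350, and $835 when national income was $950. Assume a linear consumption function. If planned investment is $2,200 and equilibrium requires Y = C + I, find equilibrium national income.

Y = 7900

MPC = (835 − 415)/(950 − 350) = 420/600 = 0.7
a = 415 − 0.7(350) = 170
Equilibrium: Y = 170 + 0.7Y + 2200
0.3Y = 2370, so Y = 2370/0.3 = 7900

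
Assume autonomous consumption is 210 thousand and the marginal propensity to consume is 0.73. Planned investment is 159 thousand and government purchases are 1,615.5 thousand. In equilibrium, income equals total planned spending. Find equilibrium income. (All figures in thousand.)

Y = C + I + G = 210 + 0.73Y + 159 + 1615.5
Y − 0.73Y = 1984.5
0.27Y = 1984.5, so Y = 1984.5/0.27 = 7350

Y = 7350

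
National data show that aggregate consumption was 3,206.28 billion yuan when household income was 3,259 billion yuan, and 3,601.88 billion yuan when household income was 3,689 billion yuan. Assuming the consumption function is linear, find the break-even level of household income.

Y = 2600

MPC = (3601.88 − 3206.28)/(3689 − 3259) = 395.6/430 = 0.92
a = 3206.28 − 0.92(3259) = 3206.28 − 2998.28 = 208
Break-even: Y = a/(1−MPC) = 208/0.08 = 2600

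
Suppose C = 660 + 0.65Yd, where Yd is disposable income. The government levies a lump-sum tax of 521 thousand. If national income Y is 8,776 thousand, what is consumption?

Yd = Y − T = 8776 − 521 = 8255
C = 660 + 0.65(8255) = 660 + 5365.75 = 6025.75

C = 6025.75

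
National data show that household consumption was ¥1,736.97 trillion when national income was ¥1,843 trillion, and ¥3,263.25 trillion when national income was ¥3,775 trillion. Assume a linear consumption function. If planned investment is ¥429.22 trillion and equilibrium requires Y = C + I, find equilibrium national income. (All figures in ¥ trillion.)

MPC = (3263.25 − 1736.97)/(3775 − 1843) = 1526.28/1932 = 0.79
a = 1736.97 − 0.79(1843) = 281
Equilibrium: Y = 281 + 0.79Y + 429.22
0.21Y = 710.22, so Y = 710.22/0.21 = 3382

Y = 3382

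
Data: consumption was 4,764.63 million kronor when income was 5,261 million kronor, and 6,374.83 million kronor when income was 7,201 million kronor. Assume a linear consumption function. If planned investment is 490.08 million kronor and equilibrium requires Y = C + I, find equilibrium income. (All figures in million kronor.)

MPC = (6374.83 − 4764.63)/(7201 − 5261) = 1610.2/1940 = 0.83
a = 4764.63 − 0.83(5261) = 398
Equilibrium: Y = 398 + 0.83Y + 490.08
0.17Y = 888.08, so Y = 888.08/0.17 = 5224

Y = 5224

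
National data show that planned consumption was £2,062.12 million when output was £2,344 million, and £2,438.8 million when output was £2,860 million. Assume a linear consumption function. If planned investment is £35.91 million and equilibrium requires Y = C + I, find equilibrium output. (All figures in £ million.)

MPC = (2438.8 − 2062.12)/(2860 − 2344) = 376.68/516 = 0.73
a = 2062.12 − 0.73(2344) = 351
Equilibrium: Y = 351 + 0.73Y + 35.91
0.27Y = 386.91, so Y = 386.91/0.27 = 1433

Y = 1433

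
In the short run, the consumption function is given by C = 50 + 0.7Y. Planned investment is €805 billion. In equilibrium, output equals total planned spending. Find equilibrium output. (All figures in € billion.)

Y = 2850

Y = C + I = 50 + 0.7Y + 805
Y − 0.7Y = 855
0.3Y = 855, so Y = 855/0.3 = 2850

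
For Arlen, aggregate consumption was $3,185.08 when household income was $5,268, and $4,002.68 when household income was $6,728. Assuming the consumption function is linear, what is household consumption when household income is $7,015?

C = 4163.4

MPC = (4002.68 − 3185.08)/(6728 − 5268) = 817.6/1460 = 0.56
a = 3185.08 − 0.56(5268) = 3185.08 − 2950.08 = 235
C = 235 + 0.56(7015) = 235 + 3928.4 = 4163.4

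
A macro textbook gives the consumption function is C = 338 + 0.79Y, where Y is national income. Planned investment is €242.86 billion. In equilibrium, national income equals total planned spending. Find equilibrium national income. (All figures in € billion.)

Y = C + I = 338 + 0.79Y + 242.86
Y − 0.79Y = 580.86
0.21Y = 580.86, so Y = 580.86/0.21 = 2766

Y = 2766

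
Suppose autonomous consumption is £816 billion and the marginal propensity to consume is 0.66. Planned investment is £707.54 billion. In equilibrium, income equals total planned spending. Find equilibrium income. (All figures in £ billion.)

Y = 4481

Y = C + I = 816 + 0.66Y + 707.54
Y − 0.66Y = 1523.54
0.34Y = 1523.54, so Y = 1523.54/0.34 = 4481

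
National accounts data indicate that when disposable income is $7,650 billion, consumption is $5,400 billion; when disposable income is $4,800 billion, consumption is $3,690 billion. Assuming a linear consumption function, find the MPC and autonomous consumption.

MPC = ΔC/ΔY = (5400 − 3690)/(7650 − 4800) = 1710/2850 = 0.6
a = C − MPC·Y = 3690 − 0.6(4800) = 3690 − 2880 = 810

MPC = 0.6; a = 810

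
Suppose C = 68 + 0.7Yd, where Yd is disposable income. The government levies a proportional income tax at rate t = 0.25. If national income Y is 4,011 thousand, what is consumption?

C = 2173.775

Yd = (1 − 0.25)(4011) = 0.75(4011) = 3008.25
C = 68 + 0.7(3008.25) = 68 + 2105.775 = 2173.775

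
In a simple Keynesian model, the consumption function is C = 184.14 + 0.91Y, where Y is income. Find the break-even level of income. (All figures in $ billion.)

At break-even, C = Y: 184.14 + 0.91Y = Y
0.09Y = 184.14, so Y = 184.14/0.09 = 2046

Y = 2046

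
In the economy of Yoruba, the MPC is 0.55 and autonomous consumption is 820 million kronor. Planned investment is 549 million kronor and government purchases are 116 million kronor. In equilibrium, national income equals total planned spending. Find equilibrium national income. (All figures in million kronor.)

Y = C + I + G = 820 + 0.55Y + 549 + 116
Y − 0.55Y = 1485
0.45Y = 1485, so Y = 1485/0.45 = 3300

Y = 3300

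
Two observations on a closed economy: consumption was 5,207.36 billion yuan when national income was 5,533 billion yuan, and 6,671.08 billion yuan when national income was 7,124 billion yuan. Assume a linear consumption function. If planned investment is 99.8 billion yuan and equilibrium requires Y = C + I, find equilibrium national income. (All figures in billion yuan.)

Y = 2710

MPC = (6671.08 − 5207.36)/(7124 − 5533) = 1463.72/1591 = 0.92
a = 5207.36 − 0.92(5533) = 117
Equilibrium: Y = 117 + 0.92Y + 99.8
0.08Y = 216.8, so Y = 216.8/0.08 = 2710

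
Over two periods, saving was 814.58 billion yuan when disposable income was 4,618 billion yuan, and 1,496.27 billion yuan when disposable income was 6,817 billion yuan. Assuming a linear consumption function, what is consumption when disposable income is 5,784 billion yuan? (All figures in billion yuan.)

MPS = ΔS/ΔY = (1496.27 − 814.58)/(6817 − 4618) = 681.69/2199 = 0.31
MPC = 1 − MPS = 0.69
Autonomous saving = 814.58 − 0.31(4618) = -617, so a = 617
C = 617 + 0.69(5784) = 617 + 3990.96 = 4607.96

C = 4607.96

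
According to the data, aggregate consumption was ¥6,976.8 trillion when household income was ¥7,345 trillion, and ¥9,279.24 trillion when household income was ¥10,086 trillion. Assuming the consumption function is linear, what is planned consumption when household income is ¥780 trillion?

MPC = (9279.24 − 6976.8)/(10086 − 7345) = 2302.44/2741 = 0.84
a = 6976.8 − 0.84(7345) = 6976.8 − 6169.8 = 807
C = 807 + 0.84(780) = 807 + 655.2 = 1462.2

C = 1462.2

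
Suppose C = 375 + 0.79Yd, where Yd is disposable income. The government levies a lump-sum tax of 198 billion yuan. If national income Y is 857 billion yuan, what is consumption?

C = 895.61

Yd = Y − T = 857 − 198 = 659
C = 375 + 0.79(659) = 375 + 520.61 = 895.61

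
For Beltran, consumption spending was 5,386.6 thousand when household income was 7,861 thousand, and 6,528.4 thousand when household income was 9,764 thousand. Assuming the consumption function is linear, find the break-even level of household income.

Y = 1675

MPC = (6528.4 − 5386.6)/(9764 − 7861) = 1141.8/1903 = 0.6
a = 5386.6 − 0.6(7861) = 5386.6 − 4716.6 = 670
Break-even: Y = a/(1−MPC) = 670/0.4 = 1675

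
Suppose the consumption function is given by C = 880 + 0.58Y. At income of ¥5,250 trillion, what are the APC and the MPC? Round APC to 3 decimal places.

MPC = 0.58 (the slope of the consumption function)
C = 880 + 0.58(5250) = 3925, so APC = 3925/5250 = 0.748

APC = 0.748; MPC = 0.58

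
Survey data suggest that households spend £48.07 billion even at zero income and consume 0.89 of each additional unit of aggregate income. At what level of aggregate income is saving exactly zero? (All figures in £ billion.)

Y = 437

At break-even, C = Y: 48.07 + 0.89Y = Y
0.11Y = 48.07, so Y = 48.07/0.11 = 437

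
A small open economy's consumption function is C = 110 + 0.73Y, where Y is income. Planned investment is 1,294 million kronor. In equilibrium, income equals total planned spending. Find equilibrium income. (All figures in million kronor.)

Y = C + I = 110 + 0.73Y + 1294
Y − 0.73Y = 1404
0.27Y = 1404, so Y = 1404/0.27 = 5200

Y = 5200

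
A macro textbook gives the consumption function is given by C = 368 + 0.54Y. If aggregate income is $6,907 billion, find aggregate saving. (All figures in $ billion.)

S = 2809.22

C = 368 + 0.54(6907) = 368 + 3729.78 = 4097.78
S = Y − C = 6907 − 4097.78 = 2809.22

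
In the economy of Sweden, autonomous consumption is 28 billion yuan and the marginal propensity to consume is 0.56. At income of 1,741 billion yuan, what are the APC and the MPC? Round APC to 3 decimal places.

MPC = 0.56 (the slope of the consumption function)
C = 28 + 0.56(1741) = 1002.96, so APC = 1002.96/1741 = 0.576

APC = 0.576; MPC = 0.56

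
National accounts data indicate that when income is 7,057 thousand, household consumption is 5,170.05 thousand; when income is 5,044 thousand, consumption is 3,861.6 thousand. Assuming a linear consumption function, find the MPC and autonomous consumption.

MPC = ΔC/ΔY = (5170.05 − 3861.6)/(7057 − 5044) = 1308.45/2013 = 0.65
a = C − MPC·Y = 3861.6 − 0.65(5044) = 3861.6 − 3278.6 = 583

MPC = 0.65; a = 583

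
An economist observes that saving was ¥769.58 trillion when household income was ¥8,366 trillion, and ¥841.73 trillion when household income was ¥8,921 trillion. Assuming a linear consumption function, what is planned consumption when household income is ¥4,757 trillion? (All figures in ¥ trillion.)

MPS = ΔS/ΔY = (841.73 − 769.58)/(8921 − 8366) = 72.15/555 = 0.13
MPC = 1 − MPS = 0.87
Autonomous saving = 769.58 − 0.13(8366) = -318, so a = 318
C = 318 + 0.87(4757) = 318 + 4138.59 = 4456.59

C = 4456.59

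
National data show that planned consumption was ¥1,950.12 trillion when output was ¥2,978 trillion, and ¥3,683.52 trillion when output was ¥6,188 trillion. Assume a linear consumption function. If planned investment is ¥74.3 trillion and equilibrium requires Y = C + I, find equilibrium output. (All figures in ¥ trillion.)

MPC = (3683.52 − 1950.12)/(6188 − 2978) = 1733.4/3210 = 0.54
a = 1950.12 − 0.54(2978) = 342
Equilibrium: Y = 342 + 0.54Y + 74.3
0.46Y = 416.3, so Y = 416.3/0.46 = 905

Y = 905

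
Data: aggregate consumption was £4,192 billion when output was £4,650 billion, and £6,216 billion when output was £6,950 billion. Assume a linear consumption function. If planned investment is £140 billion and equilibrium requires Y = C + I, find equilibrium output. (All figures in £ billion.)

MPC = (6216 − 4192)/(6950 − 4650) = 2024/2300 = 0.88
a = 4192 − 0.88(4650) = 100
Equilibrium: Y = 100 + 0.88Y + 140
0.12Y = 240, so Y = 240/0.12 = 2000

Y = 2000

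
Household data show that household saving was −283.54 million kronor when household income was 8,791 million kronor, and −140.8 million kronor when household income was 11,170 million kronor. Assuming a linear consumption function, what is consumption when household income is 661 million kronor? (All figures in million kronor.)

C = 1432.34

MPS = ΔS/ΔY = (-140.8 − (-283.54))/(11170 − 8791) = 142.74/2379 = 0.06
MPC = 1 − MPS = 0.94
Autonomous saving = -283.54 − 0.06(8791) = -811, so a = 811
C = 811 + 0.94(661) = 811 + 621.34 = 1432.34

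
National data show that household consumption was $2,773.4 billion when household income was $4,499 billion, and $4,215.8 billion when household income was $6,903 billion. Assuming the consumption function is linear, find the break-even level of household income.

Y = 185

MPC = (4215.8 − 2773.4)/(6903 − 4499) = 1442.4/2404 = 0.6
a = 2773.4 − 0.6(4499) = 2773.4 − 2699.4 = 74
Break-even: Y = a/(1−MPC) = 74/0.4 = 185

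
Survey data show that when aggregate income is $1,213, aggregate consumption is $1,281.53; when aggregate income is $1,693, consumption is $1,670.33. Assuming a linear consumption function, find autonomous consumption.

MPC = ΔC/ΔY = (1670.33 − 1281.53)/(1693 − 1213) = 388.8/480 = 0.81
a = C − MPC·Y = 1281.53 − 0.81(1213) = 1281.53 − 982.53 = 299

a = 299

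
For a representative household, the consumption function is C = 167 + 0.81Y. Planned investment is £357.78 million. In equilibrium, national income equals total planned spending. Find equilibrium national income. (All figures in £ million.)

Y = 2762

Y = C + I = 167 + 0.81Y + 357.78
Y − 0.81Y = 524.78
0.19Y = 524.78, so Y = 524.78/0.19 = 2762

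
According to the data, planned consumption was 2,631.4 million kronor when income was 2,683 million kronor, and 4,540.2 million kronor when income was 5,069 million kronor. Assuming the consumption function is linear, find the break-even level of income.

Y = 2425

MPC = (4540.2 − 2631.4)/(5069 − 2683) = 1908.8/2386 = 0.8
a = 2631.4 − 0.8(2683) = 2631.4 − 2146.4 = 485
Break-even: Y = a/(1−MPC) = 485/0.2 = 2425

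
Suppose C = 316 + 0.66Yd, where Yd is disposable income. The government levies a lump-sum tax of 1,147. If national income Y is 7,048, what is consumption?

Yd = Y − T = 7048 − 1147 = 5901
C = 316 + 0.66(5901) = 316 + 3894.66 = 4210.66

C = 4210.66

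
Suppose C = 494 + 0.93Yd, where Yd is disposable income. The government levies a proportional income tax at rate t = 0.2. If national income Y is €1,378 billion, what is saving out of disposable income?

S = -416.832

Yd = (1 − 0.2)(1378) = 0.8(1378) = 1102.4
C = 494 + 0.93(1102.4) = 494 + 1025.232 = 1519.232
S = Yd − C = 1102.4 − 1519.232 = -416.832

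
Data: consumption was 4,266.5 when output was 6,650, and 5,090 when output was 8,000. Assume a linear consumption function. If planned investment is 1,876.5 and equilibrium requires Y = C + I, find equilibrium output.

MPC = (5090 − 4266.5)/(8000 − 6650) = 823.5/1350 = 0.61
a = 4266.5 − 0.61(6650) = 210
Equilibrium: Y = 210 + 0.61Y + 1876.5
0.39Y = 2086.5, so Y = 2086.5/0.39 = 5350

Y = 5350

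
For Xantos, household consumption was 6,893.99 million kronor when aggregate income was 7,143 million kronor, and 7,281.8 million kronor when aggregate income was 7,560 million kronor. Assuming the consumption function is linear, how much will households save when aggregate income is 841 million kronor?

MPC = (7281.8 − 6893.99)/(7560 − 7143) = 387.81/417 = 0.93
a = 6893.99 − 0.93(7143) = 6893.99 − 6642.99 = 251
C = 251 + 0.93(841) = 1033.13
S = 841 − 1033.13 = -192.13

S = -192.13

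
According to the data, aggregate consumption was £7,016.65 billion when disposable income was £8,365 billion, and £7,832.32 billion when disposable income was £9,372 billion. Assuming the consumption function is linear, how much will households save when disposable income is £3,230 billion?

MPC = (7832.32 − 7016.65)/(9372 − 8365) = 815.67/1007 = 0.81
a = 7016.65 − 0.81(8365) = 7016.65 − 6775.65 = 241
C = 241 + 0.81(3230) = 2857.3
S = 3230 − 2857.3 = 372.7

S = 372.7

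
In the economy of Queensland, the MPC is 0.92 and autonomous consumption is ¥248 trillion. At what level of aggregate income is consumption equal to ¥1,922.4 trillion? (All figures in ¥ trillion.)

248 + 0.92Y = 1922.4
0.92Y = 1674.4, so Y = 1674.4/0.92 = 1820

Y = 1820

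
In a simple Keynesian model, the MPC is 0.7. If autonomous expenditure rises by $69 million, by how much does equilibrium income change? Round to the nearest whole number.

ΔY ≈ 230

The multiplier is 1/(1 − MPC) = 1/0.3.
ΔY = 69/0.3 = 230.00 ≈ 230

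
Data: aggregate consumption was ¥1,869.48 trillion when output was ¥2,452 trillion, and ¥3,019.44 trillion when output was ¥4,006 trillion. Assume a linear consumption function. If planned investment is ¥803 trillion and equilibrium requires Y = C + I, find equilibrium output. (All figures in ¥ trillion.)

MPC = (3019.44 − 1869.48)/(4006 − 2452) = 1149.96/1554 = 0.74
a = 1869.48 − 0.74(2452) = 55
Equilibrium: Y = 55 + 0.74Y + 803
0.26Y = 858, so Y = 858/0.26 = 3300

Y = 3300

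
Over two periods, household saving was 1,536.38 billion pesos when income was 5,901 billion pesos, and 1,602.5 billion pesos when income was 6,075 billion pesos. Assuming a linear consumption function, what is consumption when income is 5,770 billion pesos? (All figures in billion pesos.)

MPS = ΔS/ΔY = (1602.5 − 1536.38)/(6075 − 5901) = 66.12/174 = 0.38
MPC = 1 − MPS = 0.62
Autonomous saving = 1536.38 − 0.38(5901) = -706, so a = 706
C = 706 + 0.62(5770) = 706 + 3577.4 = 4283.4

C = 4283.4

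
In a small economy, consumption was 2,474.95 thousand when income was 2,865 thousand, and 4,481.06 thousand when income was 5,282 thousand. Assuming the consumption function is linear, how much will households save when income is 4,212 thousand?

S = 619.04

MPC = (4481.06 − 2474.95)/(5282 − 2865) = 2006.11/2417 = 0.83
a = 2474.95 − 0.83(2865) = 2474.95 − 2377.95 = 97
C = 97 + 0.83(4212) = 3592.96
S = 4212 − 3592.96 = 619.04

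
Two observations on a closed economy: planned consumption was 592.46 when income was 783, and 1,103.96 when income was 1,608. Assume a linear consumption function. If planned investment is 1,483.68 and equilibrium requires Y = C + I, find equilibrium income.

MPC = (1103.96 − 592.46)/(1608 − 783) = 511.5/825 = 0.62
a = 592.46 − 0.62(783) = 107
Equilibrium: Y = 107 + 0.62Y + 1483.68
0.38Y = 1590.68, so Y = 1590.68/0.38 = 4186

Y = 4186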